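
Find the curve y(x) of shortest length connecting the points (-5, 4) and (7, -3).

Arc-length functional: J[y] = ∫ sqrt(1 + (y')^2) dx.
Lagrangian L = sqrt(1 + (y')^2) has no explicit y dependence, so ∂L/∂y = 0 and the Euler-Lagrange equation gives
    d/dx( y' / sqrt(1 + (y')^2) ) = 0  ⇒  y' / sqrt(1 + (y')^2) = const.
Hence y' is constant, so y(x) is affine.
Fitting the endpoints (-5, 4) and (7, -3):
    slope m = ((-3) − 4) / (7 − (-5)) = -7/12,
    intercept c = 4 − m·(-5) = 13/12.
Extremal: y(x) = (-7/12) x + 13/12.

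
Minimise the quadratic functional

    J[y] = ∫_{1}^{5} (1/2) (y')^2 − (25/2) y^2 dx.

The Lagrangian is L = (1/2) (y')^2 − (25/2) y^2.
Compute ∂L/∂y = -25y, ∂L/∂y' = y'.
The Euler-Lagrange equation d/dx(∂L/∂y') − ∂L/∂y = 0 reduces to
    y'' + 25 y = 0.
Its general solution is
    y(x) = A sin(5x) + B cos(5x),
with A, B fixed by the endpoint conditions.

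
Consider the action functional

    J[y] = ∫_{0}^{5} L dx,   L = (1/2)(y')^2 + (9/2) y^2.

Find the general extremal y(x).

The Lagrangian is L = (1/2)(y')^2 + (9/2) y^2.
∂L/∂y = 9y.
∂L/∂y' = y'.
The Euler-Lagrange equation d/dx(∂L/∂y') − ∂L/∂y = 0 becomes:
    y'' - 9 y = 0
General solution: y(x) = A e^(3x) + B e^(-3x), where A and B are arbitrary constants fixed by the endpoint conditions.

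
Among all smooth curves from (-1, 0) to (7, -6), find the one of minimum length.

Arc-length functional: J[y] = ∫ sqrt(1 + (y')^2) dx.
Lagrangian L = sqrt(1 + (y')^2) has no explicit y dependence, so ∂L/∂y = 0 and the Euler-Lagrange equation gives
    d/dx( y' / sqrt(1 + (y')^2) ) = 0  ⇒  y' / sqrt(1 + (y')^2) = const.
Hence y' is constant, so y(x) is affine.
Fitting the endpoints (-1, 0) and (7, -6):
    slope m = ((-6) − 0) / (7 − (-1)) = -3/4,
    intercept c = 0 − m·(-1) = -3/4.
Extremal: y(x) = (-3/4) x - 3/4.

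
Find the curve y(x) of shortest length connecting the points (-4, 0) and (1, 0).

Arc-length functional: J[y] = ∫ sqrt(1 + (y')^2) dx.
Lagrangian L = sqrt(1 + (y')^2) has no explicit y dependence, so ∂L/∂y = 0 and the Euler-Lagrange equation gives
    d/dx( y' / sqrt(1 + (y')^2) ) = 0  ⇒  y' / sqrt(1 + (y')^2) = const.
Hence y' is constant, so y(x) is affine.
Fitting the endpoints (-4, 0) and (1, 0):
    slope m = (0 − 0) / (1 − (-4)) = 0,
    intercept c = 0 − m·(-4) = 0.
Extremal: y(x) = 0.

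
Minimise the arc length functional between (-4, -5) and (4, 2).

Arc-length functional: J[y] = ∫ sqrt(1 + (y')^2) dx.
Lagrangian L = sqrt(1 + (y')^2) has no explicit y dependence, so ∂L/∂y = 0 and the Euler-Lagrange equation gives
    d/dx( y' / sqrt(1 + (y')^2) ) = 0  ⇒  y' / sqrt(1 + (y')^2) = const.
Hence y' is constant, so y(x) is affine.
Fitting the endpoints (-4, -5) and (4, 2):
    slope m = (2 − (-5)) / (4 − (-4)) = 7/8,
    intercept c = (-5) − m·(-4) = -3/2.
Extremal: y(x) = (7/8) x - 3/2.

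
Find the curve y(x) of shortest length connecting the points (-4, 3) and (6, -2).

Arc-length functional: J[y] = ∫ sqrt(1 + (y')^2) dx.
Lagrangian L = sqrt(1 + (y')^2) has no explicit y dependence, so ∂L/∂y = 0 and the Euler-Lagrange equation gives
    d/dx( y' / sqrt(1 + (y')^2) ) = 0  ⇒  y' / sqrt(1 + (y')^2) = const.
Hence y' is constant, so y(x) is affine.
Fitting the endpoints (-4, 3) and (6, -2):
    slope m = ((-2) − 3) / (6 − (-4)) = -1/2,
    intercept c = 3 − m·(-4) = 1.
Extremal: y(x) = (-1/2) x + 1.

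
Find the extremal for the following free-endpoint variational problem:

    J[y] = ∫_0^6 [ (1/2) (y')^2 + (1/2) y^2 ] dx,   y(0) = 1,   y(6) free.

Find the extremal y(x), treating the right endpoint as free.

The Lagrangian L = (1/2) (y')^2 + (1/2) y^2 gives
    ∂L/∂y = 1 y,   ∂L/∂y' = y'.
Euler-Lagrange: y'' − y = 0.
With k = 1, the general solution is
    y(x) = A cosh(x) + B sinh(x).
Fixed left endpoint y(0) = 1 ⇒ A = 1.
The right endpoint x = 6 is free, so the natural (transversality) condition is ∂L/∂y' |_{x=6} = 0, i.e. y'(6) = 0.
Compute y'(x) = A k sinh(k x) + B k cosh(k x), so
    y'(6) = A k sinh(k·6) + B k cosh(k·6) = 0
    ⇒ B = −A tanh(k·6) = − tanh(1·6).
Therefore the extremal is
    y(x) = cosh(1 x) − tanh(1·6) sinh(1 x).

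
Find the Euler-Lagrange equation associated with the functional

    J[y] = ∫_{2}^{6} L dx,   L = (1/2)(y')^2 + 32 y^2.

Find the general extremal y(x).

The Lagrangian is L = (1/2)(y')^2 + 32 y^2.
∂L/∂y = 64y.
∂L/∂y' = y'.
The Euler-Lagrange equation d/dx(∂L/∂y') − ∂L/∂y = 0 becomes:
    y'' - 64 y = 0
General solution: y(x) = A e^(8x) + B e^(-8x), where A and B are arbitrary constants fixed by the endpoint conditions.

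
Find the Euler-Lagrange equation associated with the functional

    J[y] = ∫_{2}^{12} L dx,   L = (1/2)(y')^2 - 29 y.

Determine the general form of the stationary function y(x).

The Lagrangian is L = (1/2)(y')^2 - 29 y.
∂L/∂y = -29.
∂L/∂y' = y'.
The Euler-Lagrange equation d/dx(∂L/∂y') − ∂L/∂y = 0 becomes:
    y'' + 29 = 0
General solution: y(x) = -(29/2) x^2 + A x + B, where A and B are arbitrary constants fixed by the endpoint conditions.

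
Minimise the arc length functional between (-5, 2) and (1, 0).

Arc-length functional: J[y] = ∫ sqrt(1 + (y')^2) dx.
Lagrangian L = sqrt(1 + (y')^2) has no explicit y dependence, so ∂L/∂y = 0 and the Euler-Lagrange equation gives
    d/dx( y' / sqrt(1 + (y')^2) ) = 0  ⇒  y' / sqrt(1 + (y')^2) = const.
Hence y' is constant, so y(x) is affine.
Fitting the endpoints (-5, 2) and (1, 0):
    slope m = (0 − 2) / (1 − (-5)) = -1/3,
    intercept c = 2 − m·(-5) = 1/3.
Extremal: y(x) = (-1/3) x + 1/3.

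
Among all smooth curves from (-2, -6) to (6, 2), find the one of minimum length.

Arc-length functional: J[y] = ∫ sqrt(1 + (y')^2) dx.
Lagrangian L = sqrt(1 + (y')^2) has no explicit y dependence, so ∂L/∂y = 0 and the Euler-Lagrange equation gives
    d/dx( y' / sqrt(1 + (y')^2) ) = 0  ⇒  y' / sqrt(1 + (y')^2) = const.
Hence y' is constant, so y(x) is affine.
Fitting the endpoints (-2, -6) and (6, 2):
    slope m = (2 − (-6)) / (6 − (-2)) = 1,
    intercept c = (-6) − m·(-2) = -4.
Extremal: y(x) = x - 4.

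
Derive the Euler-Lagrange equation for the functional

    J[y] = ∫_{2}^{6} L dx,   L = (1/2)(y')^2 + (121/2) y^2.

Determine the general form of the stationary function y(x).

The Lagrangian is L = (1/2)(y')^2 + (121/2) y^2.
∂L/∂y = 121y.
∂L/∂y' = y'.
The Euler-Lagrange equation d/dx(∂L/∂y') − ∂L/∂y = 0 becomes:
    y'' - 121 y = 0
General solution: y(x) = A e^(11x) + B e^(-11x), where A and B are arbitrary constants fixed by the endpoint conditions.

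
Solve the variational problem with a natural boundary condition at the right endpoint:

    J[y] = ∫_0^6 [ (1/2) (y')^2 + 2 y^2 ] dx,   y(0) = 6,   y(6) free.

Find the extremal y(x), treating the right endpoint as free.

The Lagrangian L = (1/2) (y')^2 + 2 y^2 gives
    ∂L/∂y = 4 y,   ∂L/∂y' = y'.
Euler-Lagrange: y'' − 4 y = 0.
With k = 2, the general solution is
    y(x) = A cosh(2 x) + B sinh(2 x).
Fixed left endpoint y(0) = 6 ⇒ A = 6.
The right endpoint x = 6 is free, so the natural (transversality) condition is ∂L/∂y' |_{x=6} = 0, i.e. y'(6) = 0.
Compute y'(x) = A k sinh(k x) + B k cosh(k x), so
    y'(6) = A k sinh(k·6) + B k cosh(k·6) = 0
    ⇒ B = −A tanh(k·6) = − 6 tanh(2·6).
Therefore the extremal is
    y(x) = 6 cosh(2 x) − 6 tanh(2·6) sinh(2 x).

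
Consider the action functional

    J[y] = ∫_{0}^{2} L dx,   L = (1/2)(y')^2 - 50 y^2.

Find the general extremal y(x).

The Lagrangian is L = (1/2)(y')^2 - 50 y^2.
∂L/∂y = -100y.
∂L/∂y' = y'.
The Euler-Lagrange equation d/dx(∂L/∂y') − ∂L/∂y = 0 becomes:
    y'' + 100 y = 0
General solution: y(x) = A sin(10x) + B cos(10x), where A and B are arbitrary constants fixed by the endpoint conditions.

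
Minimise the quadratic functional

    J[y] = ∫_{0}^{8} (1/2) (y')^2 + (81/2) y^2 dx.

The Lagrangian is L = (1/2) (y')^2 + (81/2) y^2.
Compute ∂L/∂y = 81y, ∂L/∂y' = y'.
The Euler-Lagrange equation d/dx(∂L/∂y') − ∂L/∂y = 0 reduces to
    y'' − 81 y = 0.
Its general solution is
    y(x) = A e^(9x) + B e^(−9x),
with A, B fixed by the endpoint conditions.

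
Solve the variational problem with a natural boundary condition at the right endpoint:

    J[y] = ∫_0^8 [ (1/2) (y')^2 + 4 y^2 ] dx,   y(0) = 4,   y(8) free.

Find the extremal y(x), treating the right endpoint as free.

The Lagrangian L = (1/2) (y')^2 + 4 y^2 gives
    ∂L/∂y = 8 y,   ∂L/∂y' = y'.
Euler-Lagrange: y'' − 8 y = 0.
With k = sqrt(8), the general solution is
    y(x) = A cosh(sqrt(8) x) + B sinh(sqrt(8) x).
Fixed left endpoint y(0) = 4 ⇒ A = 4.
The right endpoint x = 8 is free, so the natural (transversality) condition is ∂L/∂y' |_{x=8} = 0, i.e. y'(8) = 0.
Compute y'(x) = A k sinh(k x) + B k cosh(k x), so
    y'(8) = A k sinh(k·8) + B k cosh(k·8) = 0
    ⇒ B = −A tanh(k·8) = − 4 tanh(sqrt(8)·8).
Therefore the extremal is
    y(x) = 4 cosh(sqrt(8) x) − 4 tanh(sqrt(8)·8) sinh(sqrt(8) x).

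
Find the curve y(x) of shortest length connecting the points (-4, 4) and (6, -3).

Arc-length functional: J[y] = ∫ sqrt(1 + (y')^2) dx.
Lagrangian L = sqrt(1 + (y')^2) has no explicit y dependence, so ∂L/∂y = 0 and the Euler-Lagrange equation gives
    d/dx( y' / sqrt(1 + (y')^2) ) = 0  ⇒  y' / sqrt(1 + (y')^2) = const.
Hence y' is constant, so y(x) is affine.
Fitting the endpoints (-4, 4) and (6, -3):
    slope m = ((-3) − 4) / (6 − (-4)) = -7/10,
    intercept c = 4 − m·(-4) = 6/5.
Extremal: y(x) = (-7/10) x + 6/5.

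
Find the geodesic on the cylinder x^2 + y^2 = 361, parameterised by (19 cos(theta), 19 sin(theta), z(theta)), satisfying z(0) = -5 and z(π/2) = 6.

Parameterise the cylinder of radius R = 19 as
    r(θ) = (19 cos θ, 19 sin θ, z(θ)).
The arc-length element is
    ds = sqrt(361 + (dz/dθ)^2) dθ,
so the Lagrangian is L = sqrt(361 + z'^2).
L depends on z' only, not on z or θ, so ∂L/∂z = 0 and
    ∂L/∂z' = z' / sqrt(361 + z'^2).
The Euler-Lagrange equation gives
    d/dθ( z' / sqrt(361 + z'^2) ) = 0,
so z' is constant. Integrating once:
    z(θ) = a θ + b,
a helix on the cylinder (a straight line when the cylinder is unrolled). The constants a, b are determined by the endpoint conditions.
With endpoint conditions z(0) = -5 and z(π/2) = 6: from z(0) = b we get b = -5, and a·π/2 + -5 = 6 gives a = 22/π, so
    z(θ) = (22/π) θ − 5.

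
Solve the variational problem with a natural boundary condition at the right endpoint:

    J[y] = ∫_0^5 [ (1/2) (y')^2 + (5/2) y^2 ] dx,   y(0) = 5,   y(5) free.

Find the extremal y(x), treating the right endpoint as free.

The Lagrangian L = (1/2) (y')^2 + (5/2) y^2 gives
    ∂L/∂y = 5 y,   ∂L/∂y' = y'.
Euler-Lagrange: y'' − 5 y = 0.
With k = sqrt(5), the general solution is
    y(x) = A cosh(sqrt(5) x) + B sinh(sqrt(5) x).
Fixed left endpoint y(0) = 5 ⇒ A = 5.
The right endpoint x = 5 is free, so the natural (transversality) condition is ∂L/∂y' |_{x=5} = 0, i.e. y'(5) = 0.
Compute y'(x) = A k sinh(k x) + B k cosh(k x), so
    y'(5) = A k sinh(k·5) + B k cosh(k·5) = 0
    ⇒ B = −A tanh(k·5) = − 5 tanh(sqrt(5)·5).
Therefore the extremal is
    y(x) = 5 cosh(sqrt(5) x) − 5 tanh(sqrt(5)·5) sinh(sqrt(5) x).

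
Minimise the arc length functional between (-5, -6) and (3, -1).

Arc-length functional: J[y] = ∫ sqrt(1 + (y')^2) dx.
Lagrangian L = sqrt(1 + (y')^2) has no explicit y dependence, so ∂L/∂y = 0 and the Euler-Lagrange equation gives
    d/dx( y' / sqrt(1 + (y')^2) ) = 0  ⇒  y' / sqrt(1 + (y')^2) = const.
Hence y' is constant, so y(x) is affine.
Fitting the endpoints (-5, -6) and (3, -1):
    slope m = ((-1) − (-6)) / (3 − (-5)) = 5/8,
    intercept c = (-6) − m·(-5) = -23/8.
Extremal: y(x) = (5/8) x - 23/8.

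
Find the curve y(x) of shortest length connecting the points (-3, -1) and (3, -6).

Arc-length functional: J[y] = ∫ sqrt(1 + (y')^2) dx.
Lagrangian L = sqrt(1 + (y')^2) has no explicit y dependence, so ∂L/∂y = 0 and the Euler-Lagrange equation gives
    d/dx( y' / sqrt(1 + (y')^2) ) = 0  ⇒  y' / sqrt(1 + (y')^2) = const.
Hence y' is constant, so y(x) is affine.
Fitting the endpoints (-3, -1) and (3, -6):
    slope m = ((-6) − (-1)) / (3 − (-3)) = -5/6,
    intercept c = (-1) − m·(-3) = -7/2.
Extremal: y(x) = (-5/6) x - 7/2.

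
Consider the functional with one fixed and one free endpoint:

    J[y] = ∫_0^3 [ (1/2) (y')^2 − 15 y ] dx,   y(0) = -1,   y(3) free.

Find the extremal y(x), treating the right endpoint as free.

The Lagrangian L = (1/2) (y')^2 − 15 y gives
    ∂L/∂y = −15,   ∂L/∂y' = y'.
Euler-Lagrange: d/dx(y') − (−15) = 0, i.e. y'' + 15 = 0, so
    y(x) = −(15/2) x^2 + C1 x + C2.
Fixed left endpoint y(0) = -1 ⇒ C2 = -1.
The right endpoint x = 3 is free, so the natural (transversality) condition is ∂L/∂y' |_{x=3} = 0, i.e. y'(3) = 0.
Compute y'(x) = −15 x + C1, so y'(3) = −45 + C1 = 0 ⇒ C1 = 45.
Therefore the extremal is
    y(x) = −(15/2) x^2 + 45 x − 1.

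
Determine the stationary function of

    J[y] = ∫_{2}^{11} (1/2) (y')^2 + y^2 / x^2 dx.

The Lagrangian is L = (1/2) (y')^2 + y^2 / x^2.
Compute ∂L/∂y = 2y/x^2, ∂L/∂y' = y'.
The Euler-Lagrange equation d/dx(∂L/∂y') − ∂L/∂y = 0 reduces to
    y'' − 2/x^2 · y = 0  (x > 0).
Its general solution is
    y(x) = A x^2 + B / x,
with A, B fixed by the endpoint conditions.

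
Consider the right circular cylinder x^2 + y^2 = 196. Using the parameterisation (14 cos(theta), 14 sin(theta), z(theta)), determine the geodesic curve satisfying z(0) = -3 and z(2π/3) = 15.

Parameterise the cylinder of radius R = 14 as
    r(θ) = (14 cos θ, 14 sin θ, z(θ)).
The arc-length element is
    ds = sqrt(196 + (dz/dθ)^2) dθ,
so the Lagrangian is L = sqrt(196 + z'^2).
L depends on z' only, not on z or θ, so ∂L/∂z = 0 and
    ∂L/∂z' = z' / sqrt(196 + z'^2).
The Euler-Lagrange equation gives
    d/dθ( z' / sqrt(196 + z'^2) ) = 0,
so z' is constant. Integrating once:
    z(θ) = a θ + b,
a helix on the cylinder (a straight line when the cylinder is unrolled). The constants a, b are determined by the endpoint conditions.
With endpoint conditions z(0) = -3 and z(2π/3) = 15: from z(0) = b we get b = -3, and a·2π/3 + -3 = 15 gives a = 27/π, so
    z(θ) = (27/π) θ − 3.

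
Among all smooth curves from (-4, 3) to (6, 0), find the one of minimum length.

Arc-length functional: J[y] = ∫ sqrt(1 + (y')^2) dx.
Lagrangian L = sqrt(1 + (y')^2) has no explicit y dependence, so ∂L/∂y = 0 and the Euler-Lagrange equation gives
    d/dx( y' / sqrt(1 + (y')^2) ) = 0  ⇒  y' / sqrt(1 + (y')^2) = const.
Hence y' is constant, so y(x) is affine.
Fitting the endpoints (-4, 3) and (6, 0):
    slope m = (0 − 3) / (6 − (-4)) = -3/10,
    intercept c = 3 − m·(-4) = 9/5.
Extremal: y(x) = (-3/10) x + 9/5.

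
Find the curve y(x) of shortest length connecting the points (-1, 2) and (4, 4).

Arc-length functional: J[y] = ∫ sqrt(1 + (y')^2) dx.
Lagrangian L = sqrt(1 + (y')^2) has no explicit y dependence, so ∂L/∂y = 0 and the Euler-Lagrange equation gives
    d/dx( y' / sqrt(1 + (y')^2) ) = 0  ⇒  y' / sqrt(1 + (y')^2) = const.
Hence y' is constant, so y(x) is affine.
Fitting the endpoints (-1, 2) and (4, 4):
    slope m = (4 − 2) / (4 − (-1)) = 2/5,
    intercept c = 2 − m·(-1) = 12/5.
Extremal: y(x) = (2/5) x + 12/5.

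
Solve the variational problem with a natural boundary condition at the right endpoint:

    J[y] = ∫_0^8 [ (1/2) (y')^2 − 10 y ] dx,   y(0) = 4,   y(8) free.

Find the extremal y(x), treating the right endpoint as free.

The Lagrangian L = (1/2) (y')^2 − 10 y gives
    ∂L/∂y = −10,   ∂L/∂y' = y'.
Euler-Lagrange: d/dx(y') − (−10) = 0, i.e. y'' + 10 = 0, so
    y(x) = −(10/2) x^2 + C1 x + C2.
Fixed left endpoint y(0) = 4 ⇒ C2 = 4.
The right endpoint x = 8 is free, so the natural (transversality) condition is ∂L/∂y' |_{x=8} = 0, i.e. y'(8) = 0.
Compute y'(x) = −10 x + C1, so y'(8) = −80 + C1 = 0 ⇒ C1 = 80.
Therefore the extremal is
    y(x) = −5 x^2 + 80 x + 4.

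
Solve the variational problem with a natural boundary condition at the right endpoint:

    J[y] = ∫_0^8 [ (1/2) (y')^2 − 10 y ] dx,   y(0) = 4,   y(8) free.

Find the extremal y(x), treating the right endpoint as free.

The Lagrangian L = (1/2) (y')^2 − 10 y gives
    ∂L/∂y = −10,   ∂L/∂y' = y'.
Euler-Lagrange: d/dx(y') − (−10) = 0, i.e. y'' + 10 = 0, so
    y(x) = −(10/2) x^2 + C1 x + C2.
Fixed left endpoint y(0) = 4 ⇒ C2 = 4.
The right endpoint x = 8 is free, so the natural (transversality) condition is ∂L/∂y' |_{x=8} = 0, i.e. y'(8) = 0.
Compute y'(x) = −10 x + C1, so y'(8) = −80 + C1 = 0 ⇒ C1 = 80.
Therefore the extremal is
    y(x) = −5 x^2 + 80 x + 4.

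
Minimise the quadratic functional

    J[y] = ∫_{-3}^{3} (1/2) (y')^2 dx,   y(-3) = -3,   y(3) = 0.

The Lagrangian is L = (1/2) (y')^2.
Compute ∂L/∂y = 0, ∂L/∂y' = y'.
The Euler-Lagrange equation d/dx(∂L/∂y') − ∂L/∂y = 0 reduces to
    y'' = 0.
Its general solution is
    y(x) = A x + B,
with A, B fixed by the endpoint conditions.
Applying the endpoint conditions y(-3) = -3 and y(3) = 0: solve A·-3 + B = -3 and A·3 + B = 0. Subtracting gives A(3 − -3) = 0 − -3, so A = 1/2, and B = -3 − A·-3 = -3/2. Therefore
    y(x) = (1/2) x - 3/2.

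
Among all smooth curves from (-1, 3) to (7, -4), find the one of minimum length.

Arc-length functional: J[y] = ∫ sqrt(1 + (y')^2) dx.
Lagrangian L = sqrt(1 + (y')^2) has no explicit y dependence, so ∂L/∂y = 0 and the Euler-Lagrange equation gives
    d/dx( y' / sqrt(1 + (y')^2) ) = 0  ⇒  y' / sqrt(1 + (y')^2) = const.
Hence y' is constant, so y(x) is affine.
Fitting the endpoints (-1, 3) and (7, -4):
    slope m = ((-4) − 3) / (7 − (-1)) = -7/8,
    intercept c = 3 − m·(-1) = 17/8.
Extremal: y(x) = (-7/8) x + 17/8.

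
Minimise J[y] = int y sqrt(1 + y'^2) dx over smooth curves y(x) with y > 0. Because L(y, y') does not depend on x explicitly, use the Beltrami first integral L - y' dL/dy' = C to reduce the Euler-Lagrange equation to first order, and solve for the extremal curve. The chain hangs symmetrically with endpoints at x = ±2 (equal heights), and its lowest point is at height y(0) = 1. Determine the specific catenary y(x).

The Lagrangian L(y, y') = y sqrt(1 + y'^2) has no explicit x dependence, so the Beltrami identity applies:
    L − y' ∂L/∂y' = C.
Compute ∂L/∂y' = y · y' / sqrt(1 + y'^2). Then
    L − y' ∂L/∂y'
    = y sqrt(1 + y'^2) − y · y'^2 / sqrt(1 + y'^2)
    = y (1 + y'^2 − y'^2) / sqrt(1 + y'^2)
    = y / sqrt(1 + y'^2) = C.
Squaring gives y^2 = C^2 (1 + y'^2), i.e.
    y'^2 = y^2 / C^2 − 1.
Separating variables,
    dy / sqrt(y^2 − C^2) = dx / C,
and integrating gives arccosh(y / C) = (x − a)/C, so
    y(x) = C cosh((x − a)/C),
the catenary. The constants C and a are fixed by the two endpoint conditions (and, for the hanging-chain problem, the length constraint selects C).
Now fit the given data. The endpoints x = ±2 are symmetric at equal height, so the catenary is even about its minimum: a = 0 and y(x) = C cosh(x/C). The lowest point is y(0) = C cosh(0) = C, and we are told y(0) = 1, so C = 1. Therefore
    y(x) = cosh(x),
and at the endpoints
    y(±2) = cosh(2).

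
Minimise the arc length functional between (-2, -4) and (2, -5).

Arc-length functional: J[y] = ∫ sqrt(1 + (y')^2) dx.
Lagrangian L = sqrt(1 + (y')^2) has no explicit y dependence, so ∂L/∂y = 0 and the Euler-Lagrange equation gives
    d/dx( y' / sqrt(1 + (y')^2) ) = 0  ⇒  y' / sqrt(1 + (y')^2) = const.
Hence y' is constant, so y(x) is affine.
Fitting the endpoints (-2, -4) and (2, -5):
    slope m = ((-5) − (-4)) / (2 − (-2)) = -1/4,
    intercept c = (-4) − m·(-2) = -9/2.
Extremal: y(x) = (-1/4) x - 9/2.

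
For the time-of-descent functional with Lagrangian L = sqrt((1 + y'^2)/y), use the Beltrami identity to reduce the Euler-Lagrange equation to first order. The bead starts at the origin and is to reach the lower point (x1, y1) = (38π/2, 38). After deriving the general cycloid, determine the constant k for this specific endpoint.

The Lagrangian L = sqrt((1 + y'^2) / y) has no explicit x dependence, so the Beltrami identity applies:
    L − y' ∂L/∂y' = C.
Compute ∂L/∂y' = y' / sqrt(y (1 + y'^2)).
Substitute:
    sqrt((1 + y'^2)/y) − y'·y' / sqrt(y (1 + y'^2))
    = (1 + y'^2) / sqrt(y (1 + y'^2)) − y'^2 / sqrt(y (1 + y'^2))
    = 1 / sqrt(y (1 + y'^2)) = C.
Squaring and rearranging gives the first integral
    y (1 + y'^2) = 1/C^2 =: k   (constant).
Solving this first-order ODE by the substitution
    y = (k/2)(1 − cos θ)
yields the cycloid parameterisation
    x(θ) = (k/2)(θ − sin θ),   y(θ) = (k/2)(1 − cos θ).
The constant k is fixed by the endpoint condition.
Now fit the given lower endpoint (x1, y1) = (38π/2, 38). At the bottom of the first arch (θ = π), the parametric equations give
    y(π) = (k/2)(1 − cos π) = k,
    x(π) = (k/2)(π − sin π) = kπ/2.
Matching y(π) = 38 gives k = 38, consistent with x(π) = 38π/2. Therefore the specific cycloid is
    x(θ) = (38/2)(θ − sin θ),   y(θ) = (38/2)(1 − cos θ).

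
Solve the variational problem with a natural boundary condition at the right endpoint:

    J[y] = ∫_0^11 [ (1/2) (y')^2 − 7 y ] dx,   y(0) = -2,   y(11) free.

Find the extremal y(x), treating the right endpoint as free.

The Lagrangian L = (1/2) (y')^2 − 7 y gives
    ∂L/∂y = −7,   ∂L/∂y' = y'.
Euler-Lagrange: d/dx(y') − (−7) = 0, i.e. y'' + 7 = 0, so
    y(x) = −(7/2) x^2 + C1 x + C2.
Fixed left endpoint y(0) = -2 ⇒ C2 = -2.
The right endpoint x = 11 is free, so the natural (transversality) condition is ∂L/∂y' |_{x=11} = 0, i.e. y'(11) = 0.
Compute y'(x) = −7 x + C1, so y'(11) = −77 + C1 = 0 ⇒ C1 = 77.
Therefore the extremal is
    y(x) = −(7/2) x^2 + 77 x − 2.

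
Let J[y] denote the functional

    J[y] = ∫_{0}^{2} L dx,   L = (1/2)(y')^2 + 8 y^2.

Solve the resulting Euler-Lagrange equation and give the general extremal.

The Lagrangian is L = (1/2)(y')^2 + 8 y^2.
∂L/∂y = 16y.
∂L/∂y' = y'.
The Euler-Lagrange equation d/dx(∂L/∂y') − ∂L/∂y = 0 becomes:
    y'' - 16 y = 0
General solution: y(x) = A e^(4x) + B e^(-4x), where A and B are arbitrary constants fixed by the endpoint conditions.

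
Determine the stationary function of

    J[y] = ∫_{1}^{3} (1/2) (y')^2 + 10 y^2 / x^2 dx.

The Lagrangian is L = (1/2) (y')^2 + 10 y^2 / x^2.
Compute ∂L/∂y = 20y/x^2, ∂L/∂y' = y'.
The Euler-Lagrange equation d/dx(∂L/∂y') − ∂L/∂y = 0 reduces to
    y'' − 20/x^2 · y = 0  (x > 0).
Its general solution is
    y(x) = A x^5 + B x^(-4),
with A, B fixed by the endpoint conditions.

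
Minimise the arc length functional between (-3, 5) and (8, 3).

Arc-length functional: J[y] = ∫ sqrt(1 + (y')^2) dx.
Lagrangian L = sqrt(1 + (y')^2) has no explicit y dependence, so ∂L/∂y = 0 and the Euler-Lagrange equation gives
    d/dx( y' / sqrt(1 + (y')^2) ) = 0  ⇒  y' / sqrt(1 + (y')^2) = const.
Hence y' is constant, so y(x) is affine.
Fitting the endpoints (-3, 5) and (8, 3):
    slope m = (3 − 5) / (8 − (-3)) = -2/11,
    intercept c = 5 − m·(-3) = 49/11.
Extremal: y(x) = (-2/11) x + 49/11.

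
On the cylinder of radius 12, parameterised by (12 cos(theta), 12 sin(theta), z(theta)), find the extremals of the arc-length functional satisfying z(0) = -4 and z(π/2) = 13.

Parameterise the cylinder of radius R = 12 as
    r(θ) = (12 cos θ, 12 sin θ, z(θ)).
The arc-length element is
    ds = sqrt(144 + (dz/dθ)^2) dθ,
so the Lagrangian is L = sqrt(144 + z'^2).
L depends on z' only, not on z or θ, so ∂L/∂z = 0 and
    ∂L/∂z' = z' / sqrt(144 + z'^2).
The Euler-Lagrange equation gives
    d/dθ( z' / sqrt(144 + z'^2) ) = 0,
so z' is constant. Integrating once:
    z(θ) = a θ + b,
a helix on the cylinder (a straight line when the cylinder is unrolled). The constants a, b are determined by the endpoint conditions.
With endpoint conditions z(0) = -4 and z(π/2) = 13: from z(0) = b we get b = -4, and a·π/2 + -4 = 13 gives a = 34/π, so
    z(θ) = (34/π) θ − 4.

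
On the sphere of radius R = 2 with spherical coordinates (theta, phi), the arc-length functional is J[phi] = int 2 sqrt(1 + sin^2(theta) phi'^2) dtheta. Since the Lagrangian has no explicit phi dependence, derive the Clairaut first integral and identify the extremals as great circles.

On the sphere of radius R = 2 with spherical coordinates (θ, φ), the induced metric is
    ds^2 = 4(dθ^2 + sin^2(θ) dφ^2).
Parameterise by θ; the arc-length functional is
    J[φ] = ∫ 2 sqrt(1 + sin^2(θ) (dφ/dθ)^2) dθ,
so L = 2 sqrt(1 + sin^2(θ) φ'^2). Compute
    ∂L/∂φ = 0  (L has no explicit φ dependence),
    ∂L/∂φ' = 2 sin^2(θ) φ' / sqrt(1 + sin^2(θ) φ'^2).
Since ∂L/∂φ = 0, the Euler-Lagrange equation
    d/dθ(∂L/∂φ') − ∂L/∂φ = 0
reduces to d/dθ(∂L/∂φ') = 0, i.e. the momentum conjugate to φ is conserved:
    2 sin^2(θ) φ' / sqrt(1 + sin^2(θ) φ'^2) = C.
The overall factor of 2 is constant, so dividing through gives Clairaut's relation sin^2(θ) φ' / sqrt(1 + sin^2(θ) φ'^2) = C' (with C' = C/2). Solving for φ' and integrating gives the great-circle family
    cot(θ) = A cos(φ − φ_0),
i.e. the intersection of the sphere with a plane through the origin. The two constants A and φ_0 (equivalently C and one phase) are fixed by the two endpoint conditions.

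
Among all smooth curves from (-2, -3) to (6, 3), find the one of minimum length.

Arc-length functional: J[y] = ∫ sqrt(1 + (y')^2) dx.
Lagrangian L = sqrt(1 + (y')^2) has no explicit y dependence, so ∂L/∂y = 0 and the Euler-Lagrange equation gives
    d/dx( y' / sqrt(1 + (y')^2) ) = 0  ⇒  y' / sqrt(1 + (y')^2) = const.
Hence y' is constant, so y(x) is affine.
Fitting the endpoints (-2, -3) and (6, 3):
    slope m = (3 − (-3)) / (6 − (-2)) = 3/4,
    intercept c = (-3) − m·(-2) = -3/2.
Extremal: y(x) = (3/4) x - 3/2.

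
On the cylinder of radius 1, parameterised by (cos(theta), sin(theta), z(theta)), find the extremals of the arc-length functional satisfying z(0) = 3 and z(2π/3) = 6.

Parameterise the cylinder of radius R = 1 as
    r(θ) = (cos θ, sin θ, z(θ)).
The arc-length element is
    ds = sqrt(1 + (dz/dθ)^2) dθ,
so the Lagrangian is L = sqrt(1 + z'^2).
L depends on z' only, not on z or θ, so ∂L/∂z = 0 and
    ∂L/∂z' = z' / sqrt(1 + z'^2).
The Euler-Lagrange equation gives
    d/dθ( z' / sqrt(1 + z'^2) ) = 0,
so z' is constant. Integrating once:
    z(θ) = a θ + b,
a helix on the cylinder (a straight line when the cylinder is unrolled). The constants a, b are determined by the endpoint conditions.
With endpoint conditions z(0) = 3 and z(2π/3) = 6: from z(0) = b we get b = 3, and a·2π/3 + 3 = 6 gives a = 9/(2π), so
    z(θ) = (9/(2π)) θ + 3.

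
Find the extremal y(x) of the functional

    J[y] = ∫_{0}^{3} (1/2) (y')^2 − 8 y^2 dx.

The Lagrangian is L = (1/2) (y')^2 − 8 y^2.
Compute ∂L/∂y = -16y, ∂L/∂y' = y'.
The Euler-Lagrange equation d/dx(∂L/∂y') − ∂L/∂y = 0 reduces to
    y'' + 16 y = 0.
Its general solution is
    y(x) = A sin(4x) + B cos(4x),
with A, B fixed by the endpoint conditions.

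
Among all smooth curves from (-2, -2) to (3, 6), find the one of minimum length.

Arc-length functional: J[y] = ∫ sqrt(1 + (y')^2) dx.
Lagrangian L = sqrt(1 + (y')^2) has no explicit y dependence, so ∂L/∂y = 0 and the Euler-Lagrange equation gives
    d/dx( y' / sqrt(1 + (y')^2) ) = 0  ⇒  y' / sqrt(1 + (y')^2) = const.
Hence y' is constant, so y(x) is affine.
Fitting the endpoints (-2, -2) and (3, 6):
    slope m = (6 − (-2)) / (3 − (-2)) = 8/5,
    intercept c = (-2) − m·(-2) = 6/5.
Extremal: y(x) = (8/5) x + 6/5.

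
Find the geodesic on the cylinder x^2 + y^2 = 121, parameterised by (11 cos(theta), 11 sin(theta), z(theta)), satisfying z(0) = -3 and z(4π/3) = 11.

Parameterise the cylinder of radius R = 11 as
    r(θ) = (11 cos θ, 11 sin θ, z(θ)).
The arc-length element is
    ds = sqrt(121 + (dz/dθ)^2) dθ,
so the Lagrangian is L = sqrt(121 + z'^2).
L depends on z' only, not on z or θ, so ∂L/∂z = 0 and
    ∂L/∂z' = z' / sqrt(121 + z'^2).
The Euler-Lagrange equation gives
    d/dθ( z' / sqrt(121 + z'^2) ) = 0,
so z' is constant. Integrating once:
    z(θ) = a θ + b,
a helix on the cylinder (a straight line when the cylinder is unrolled). The constants a, b are determined by the endpoint conditions.
With endpoint conditions z(0) = -3 and z(4π/3) = 11: from z(0) = b we get b = -3, and a·4π/3 + -3 = 11 gives a = 21/(2π), so
    z(θ) = (21/(2π)) θ − 3.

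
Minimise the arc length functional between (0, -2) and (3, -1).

Arc-length functional: J[y] = ∫ sqrt(1 + (y')^2) dx.
Lagrangian L = sqrt(1 + (y')^2) has no explicit y dependence, so ∂L/∂y = 0 and the Euler-Lagrange equation gives
    d/dx( y' / sqrt(1 + (y')^2) ) = 0  ⇒  y' / sqrt(1 + (y')^2) = const.
Hence y' is constant, so y(x) is affine.
Fitting the endpoints (0, -2) and (3, -1):
    slope m = ((-1) − (-2)) / (3 − 0) = 1/3,
    intercept c = (-2) − m·0 = -2.
Extremal: y(x) = (1/3) x - 2.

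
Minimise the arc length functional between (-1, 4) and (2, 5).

Arc-length functional: J[y] = ∫ sqrt(1 + (y')^2) dx.
Lagrangian L = sqrt(1 + (y')^2) has no explicit y dependence, so ∂L/∂y = 0 and the Euler-Lagrange equation gives
    d/dx( y' / sqrt(1 + (y')^2) ) = 0  ⇒  y' / sqrt(1 + (y')^2) = const.
Hence y' is constant, so y(x) is affine.
Fitting the endpoints (-1, 4) and (2, 5):
    slope m = (5 − 4) / (2 − (-1)) = 1/3,
    intercept c = 4 − m·(-1) = 13/3.
Extremal: y(x) = (1/3) x + 13/3.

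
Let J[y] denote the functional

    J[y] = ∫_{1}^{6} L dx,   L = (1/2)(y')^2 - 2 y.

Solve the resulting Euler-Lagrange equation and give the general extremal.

The Lagrangian is L = (1/2)(y')^2 - 2 y.
∂L/∂y = -2.
∂L/∂y' = y'.
The Euler-Lagrange equation d/dx(∂L/∂y') − ∂L/∂y = 0 becomes:
    y'' + 2 = 0
General solution: y(x) = -x^2 + A x + B, where A and B are arbitrary constants fixed by the endpoint conditions.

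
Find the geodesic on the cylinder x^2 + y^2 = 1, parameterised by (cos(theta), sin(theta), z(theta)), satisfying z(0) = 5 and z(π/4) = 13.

Parameterise the cylinder of radius R = 1 as
    r(θ) = (cos θ, sin θ, z(θ)).
The arc-length element is
    ds = sqrt(1 + (dz/dθ)^2) dθ,
so the Lagrangian is L = sqrt(1 + z'^2).
L depends on z' only, not on z or θ, so ∂L/∂z = 0 and
    ∂L/∂z' = z' / sqrt(1 + z'^2).
The Euler-Lagrange equation gives
    d/dθ( z' / sqrt(1 + z'^2) ) = 0,
so z' is constant. Integrating once:
    z(θ) = a θ + b,
a helix on the cylinder (a straight line when the cylinder is unrolled). The constants a, b are determined by the endpoint conditions.
With endpoint conditions z(0) = 5 and z(π/4) = 13: from z(0) = b we get b = 5, and a·π/4 + 5 = 13 gives a = 32/π, so
    z(θ) = (32/π) θ + 5.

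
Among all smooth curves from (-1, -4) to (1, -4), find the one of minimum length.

Arc-length functional: J[y] = ∫ sqrt(1 + (y')^2) dx.
Lagrangian L = sqrt(1 + (y')^2) has no explicit y dependence, so ∂L/∂y = 0 and the Euler-Lagrange equation gives
    d/dx( y' / sqrt(1 + (y')^2) ) = 0  ⇒  y' / sqrt(1 + (y')^2) = const.
Hence y' is constant, so y(x) is affine.
Fitting the endpoints (-1, -4) and (1, -4):
    slope m = ((-4) − (-4)) / (1 − (-1)) = 0,
    intercept c = (-4) − m·(-1) = -4.
Extremal: y(x) = -4.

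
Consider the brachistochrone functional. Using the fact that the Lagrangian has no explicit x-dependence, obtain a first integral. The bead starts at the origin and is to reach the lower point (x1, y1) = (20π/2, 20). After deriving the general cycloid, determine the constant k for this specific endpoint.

The Lagrangian L = sqrt((1 + y'^2) / y) has no explicit x dependence, so the Beltrami identity applies:
    L − y' ∂L/∂y' = C.
Compute ∂L/∂y' = y' / sqrt(y (1 + y'^2)).
Substitute:
    sqrt((1 + y'^2)/y) − y'·y' / sqrt(y (1 + y'^2))
    = (1 + y'^2) / sqrt(y (1 + y'^2)) − y'^2 / sqrt(y (1 + y'^2))
    = 1 / sqrt(y (1 + y'^2)) = C.
Squaring and rearranging gives the first integral
    y (1 + y'^2) = 1/C^2 =: k   (constant).
Solving this first-order ODE by the substitution
    y = (k/2)(1 − cos θ)
yields the cycloid parameterisation
    x(θ) = (k/2)(θ − sin θ),   y(θ) = (k/2)(1 − cos θ).
The constant k is fixed by the endpoint condition.
Now fit the given lower endpoint (x1, y1) = (20π/2, 20). At the bottom of the first arch (θ = π), the parametric equations give
    y(π) = (k/2)(1 − cos π) = k,
    x(π) = (k/2)(π − sin π) = kπ/2.
Matching y(π) = 20 gives k = 20, consistent with x(π) = 20π/2. Therefore the specific cycloid is
    x(θ) = (20/2)(θ − sin θ),   y(θ) = (20/2)(1 − cos θ).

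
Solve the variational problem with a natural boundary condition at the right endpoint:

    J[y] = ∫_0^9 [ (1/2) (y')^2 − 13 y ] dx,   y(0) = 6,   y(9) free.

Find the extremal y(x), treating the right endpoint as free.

The Lagrangian L = (1/2) (y')^2 − 13 y gives
    ∂L/∂y = −13,   ∂L/∂y' = y'.
Euler-Lagrange: d/dx(y') − (−13) = 0, i.e. y'' + 13 = 0, so
    y(x) = −(13/2) x^2 + C1 x + C2.
Fixed left endpoint y(0) = 6 ⇒ C2 = 6.
The right endpoint x = 9 is free, so the natural (transversality) condition is ∂L/∂y' |_{x=9} = 0, i.e. y'(9) = 0.
Compute y'(x) = −13 x + C1, so y'(9) = −117 + C1 = 0 ⇒ C1 = 117.
Therefore the extremal is
    y(x) = −(13/2) x^2 + 117 x + 6.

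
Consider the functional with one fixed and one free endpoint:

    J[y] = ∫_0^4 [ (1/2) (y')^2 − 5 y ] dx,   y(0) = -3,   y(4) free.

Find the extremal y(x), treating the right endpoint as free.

The Lagrangian L = (1/2) (y')^2 − 5 y gives
    ∂L/∂y = −5,   ∂L/∂y' = y'.
Euler-Lagrange: d/dx(y') − (−5) = 0, i.e. y'' + 5 = 0, so
    y(x) = −(5/2) x^2 + C1 x + C2.
Fixed left endpoint y(0) = -3 ⇒ C2 = -3.
The right endpoint x = 4 is free, so the natural (transversality) condition is ∂L/∂y' |_{x=4} = 0, i.e. y'(4) = 0.
Compute y'(x) = −5 x + C1, so y'(4) = −20 + C1 = 0 ⇒ C1 = 20.
Therefore the extremal is
    y(x) = −(5/2) x^2 + 20 x − 3.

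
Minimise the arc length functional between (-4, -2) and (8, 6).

Arc-length functional: J[y] = ∫ sqrt(1 + (y')^2) dx.
Lagrangian L = sqrt(1 + (y')^2) has no explicit y dependence, so ∂L/∂y = 0 and the Euler-Lagrange equation gives
    d/dx( y' / sqrt(1 + (y')^2) ) = 0  ⇒  y' / sqrt(1 + (y')^2) = const.
Hence y' is constant, so y(x) is affine.
Fitting the endpoints (-4, -2) and (8, 6):
    slope m = (6 − (-2)) / (8 − (-4)) = 2/3,
    intercept c = (-2) − m·(-4) = 2/3.
Extremal: y(x) = (2/3) x + 2/3.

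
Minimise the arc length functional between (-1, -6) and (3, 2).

Arc-length functional: J[y] = ∫ sqrt(1 + (y')^2) dx.
Lagrangian L = sqrt(1 + (y')^2) has no explicit y dependence, so ∂L/∂y = 0 and the Euler-Lagrange equation gives
    d/dx( y' / sqrt(1 + (y')^2) ) = 0  ⇒  y' / sqrt(1 + (y')^2) = const.
Hence y' is constant, so y(x) is affine.
Fitting the endpoints (-1, -6) and (3, 2):
    slope m = (2 − (-6)) / (3 − (-1)) = 2,
    intercept c = (-6) − m·(-1) = -4.
Extremal: y(x) = 2 x - 4.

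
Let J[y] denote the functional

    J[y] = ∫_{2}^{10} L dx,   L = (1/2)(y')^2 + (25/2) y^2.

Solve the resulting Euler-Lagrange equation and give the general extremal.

The Lagrangian is L = (1/2)(y')^2 + (25/2) y^2.
∂L/∂y = 25y.
∂L/∂y' = y'.
The Euler-Lagrange equation d/dx(∂L/∂y') − ∂L/∂y = 0 becomes:
    y'' - 25 y = 0
General solution: y(x) = A e^(5x) + B e^(-5x), where A and B are arbitrary constants fixed by the endpoint conditions.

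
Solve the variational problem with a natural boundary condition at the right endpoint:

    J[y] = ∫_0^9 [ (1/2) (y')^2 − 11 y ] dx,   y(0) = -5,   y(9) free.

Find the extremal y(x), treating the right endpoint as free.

The Lagrangian L = (1/2) (y')^2 − 11 y gives
    ∂L/∂y = −11,   ∂L/∂y' = y'.
Euler-Lagrange: d/dx(y') − (−11) = 0, i.e. y'' + 11 = 0, so
    y(x) = −(11/2) x^2 + C1 x + C2.
Fixed left endpoint y(0) = -5 ⇒ C2 = -5.
The right endpoint x = 9 is free, so the natural (transversality) condition is ∂L/∂y' |_{x=9} = 0, i.e. y'(9) = 0.
Compute y'(x) = −11 x + C1, so y'(9) = −99 + C1 = 0 ⇒ C1 = 99.
Therefore the extremal is
    y(x) = −(11/2) x^2 + 99 x − 5.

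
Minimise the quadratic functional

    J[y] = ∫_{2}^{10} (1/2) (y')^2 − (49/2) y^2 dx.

The Lagrangian is L = (1/2) (y')^2 − (49/2) y^2.
Compute ∂L/∂y = -49y, ∂L/∂y' = y'.
The Euler-Lagrange equation d/dx(∂L/∂y') − ∂L/∂y = 0 reduces to
    y'' + 49 y = 0.
Its general solution is
    y(x) = A sin(7x) + B cos(7x),
with A, B fixed by the endpoint conditions.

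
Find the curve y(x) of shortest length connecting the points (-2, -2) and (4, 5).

Arc-length functional: J[y] = ∫ sqrt(1 + (y')^2) dx.
Lagrangian L = sqrt(1 + (y')^2) has no explicit y dependence, so ∂L/∂y = 0 and the Euler-Lagrange equation gives
    d/dx( y' / sqrt(1 + (y')^2) ) = 0  ⇒  y' / sqrt(1 + (y')^2) = const.
Hence y' is constant, so y(x) is affine.
Fitting the endpoints (-2, -2) and (4, 5):
    slope m = (5 − (-2)) / (4 − (-2)) = 7/6,
    intercept c = (-2) − m·(-2) = 1/3.
Extremal: y(x) = (7/6) x + 1/3.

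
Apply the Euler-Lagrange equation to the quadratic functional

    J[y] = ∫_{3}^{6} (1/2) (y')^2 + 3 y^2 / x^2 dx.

The Lagrangian is L = (1/2) (y')^2 + 3 y^2 / x^2.
Compute ∂L/∂y = 6y/x^2, ∂L/∂y' = y'.
The Euler-Lagrange equation d/dx(∂L/∂y') − ∂L/∂y = 0 reduces to
    y'' − 6/x^2 · y = 0  (x > 0).
Its general solution is
    y(x) = A x^3 + B x^(-2),
with A, B fixed by the endpoint conditions.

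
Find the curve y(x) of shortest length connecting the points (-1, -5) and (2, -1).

Arc-length functional: J[y] = ∫ sqrt(1 + (y')^2) dx.
Lagrangian L = sqrt(1 + (y')^2) has no explicit y dependence, so ∂L/∂y = 0 and the Euler-Lagrange equation gives
    d/dx( y' / sqrt(1 + (y')^2) ) = 0  ⇒  y' / sqrt(1 + (y')^2) = const.
Hence y' is constant, so y(x) is affine.
Fitting the endpoints (-1, -5) and (2, -1):
    slope m = ((-1) − (-5)) / (2 − (-1)) = 4/3,
    intercept c = (-5) − m·(-1) = -11/3.
Extremal: y(x) = (4/3) x - 11/3.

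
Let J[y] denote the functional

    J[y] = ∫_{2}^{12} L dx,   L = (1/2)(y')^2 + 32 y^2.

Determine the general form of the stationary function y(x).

The Lagrangian is L = (1/2)(y')^2 + 32 y^2.
∂L/∂y = 64y.
∂L/∂y' = y'.
The Euler-Lagrange equation d/dx(∂L/∂y') − ∂L/∂y = 0 becomes:
    y'' - 64 y = 0
General solution: y(x) = A e^(8x) + B e^(-8x), where A and B are arbitrary constants fixed by the endpoint conditions.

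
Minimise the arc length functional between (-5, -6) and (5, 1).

Arc-length functional: J[y] = ∫ sqrt(1 + (y')^2) dx.
Lagrangian L = sqrt(1 + (y')^2) has no explicit y dependence, so ∂L/∂y = 0 and the Euler-Lagrange equation gives
    d/dx( y' / sqrt(1 + (y')^2) ) = 0  ⇒  y' / sqrt(1 + (y')^2) = const.
Hence y' is constant, so y(x) is affine.
Fitting the endpoints (-5, -6) and (5, 1):
    slope m = (1 − (-6)) / (5 − (-5)) = 7/10,
    intercept c = (-6) − m·(-5) = -5/2.
Extremal: y(x) = (7/10) x - 5/2.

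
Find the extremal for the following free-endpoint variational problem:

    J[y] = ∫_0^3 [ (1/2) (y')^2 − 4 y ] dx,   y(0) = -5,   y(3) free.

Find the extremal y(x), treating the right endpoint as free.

The Lagrangian L = (1/2) (y')^2 − 4 y gives
    ∂L/∂y = −4,   ∂L/∂y' = y'.
Euler-Lagrange: d/dx(y') − (−4) = 0, i.e. y'' + 4 = 0, so
    y(x) = −(4/2) x^2 + C1 x + C2.
Fixed left endpoint y(0) = -5 ⇒ C2 = -5.
The right endpoint x = 3 is free, so the natural (transversality) condition is ∂L/∂y' |_{x=3} = 0, i.e. y'(3) = 0.
Compute y'(x) = −4 x + C1, so y'(3) = −12 + C1 = 0 ⇒ C1 = 12.
Therefore the extremal is
    y(x) = −2 x^2 + 12 x − 5.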